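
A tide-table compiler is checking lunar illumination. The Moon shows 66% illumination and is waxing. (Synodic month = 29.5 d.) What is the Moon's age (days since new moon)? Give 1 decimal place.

cos θ = 1 − 2f = -0.320, giving a principal value of 108.7°.
The Moon is waxing (0°–180°), so θ = 108.7° directly.
At 360°/29.5 d per day, 108.7° corresponds to 8.90 days.

8.9 days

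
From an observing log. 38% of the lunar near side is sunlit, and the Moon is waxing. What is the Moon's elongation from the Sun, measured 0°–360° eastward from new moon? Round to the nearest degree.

cos θ = 1 − 2f = 0.240, giving a principal value of 76.1°.
Before full moon the principal value applies: θ = 76.1°.

76°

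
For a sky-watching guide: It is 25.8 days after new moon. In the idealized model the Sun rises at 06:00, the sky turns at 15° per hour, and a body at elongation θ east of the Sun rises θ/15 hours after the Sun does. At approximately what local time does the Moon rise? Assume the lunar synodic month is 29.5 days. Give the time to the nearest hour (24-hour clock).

03:00

Phase angle: θ = 360°·(25.8 d)/(29.5 d) = 314.8°.
The Moon trails the Sun by θ/15 = 314.8/15 ≈ 20.99 hours.
06:00 + 20.99 h ≈ 02:59 → 03:00 to the nearest hour.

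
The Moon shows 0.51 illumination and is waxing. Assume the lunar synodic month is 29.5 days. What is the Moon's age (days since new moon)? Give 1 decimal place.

cos θ = 1 − 2f = -0.020, giving a principal value of 91.1°.
Waxing ⇒ before full, so θ = 91.1°.
That fraction of the synodic month is 91.1/360 × 29.5 d ≈ 7.47 d.

7.5 days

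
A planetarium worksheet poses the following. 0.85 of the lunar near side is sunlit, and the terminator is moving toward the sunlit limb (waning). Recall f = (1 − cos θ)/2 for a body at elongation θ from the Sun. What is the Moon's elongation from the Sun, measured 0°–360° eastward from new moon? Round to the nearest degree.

From f = (1 − cos θ)/2: cos θ = 1 − 2×0.85 = -0.700; arccos → 134.4°.
Waning ⇒ past full, so θ = 360° − 134.4° = 225.6°.

226°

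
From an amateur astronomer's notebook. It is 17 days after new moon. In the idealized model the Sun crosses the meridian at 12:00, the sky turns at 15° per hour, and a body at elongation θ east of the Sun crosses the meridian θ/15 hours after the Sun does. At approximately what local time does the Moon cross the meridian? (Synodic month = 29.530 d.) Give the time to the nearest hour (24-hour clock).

Elongation θ = 360° × 17/29.530 ≈ 207.2°.
At 15° of sky rotation per hour, 207.2° corresponds to a 13.82 h lag.
12:00 + 13.82 h ≈ 01:49 → 02:00 to the nearest hour.

02:00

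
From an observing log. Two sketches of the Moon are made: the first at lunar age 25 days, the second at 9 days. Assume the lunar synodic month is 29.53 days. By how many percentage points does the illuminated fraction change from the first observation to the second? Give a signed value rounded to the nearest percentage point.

+45 pp

θ₁ = 360° × 25/29.53 = 304.8°, f₁ = (1 − cos θ₁)/2 = 0.215.
θ₂ = 360° × 9/29.53 = 109.7°, f₂ = (1 − cos θ₂)/2 = 0.669.
Change = f₂ − f₁ = +0.454 → +45 percentage points.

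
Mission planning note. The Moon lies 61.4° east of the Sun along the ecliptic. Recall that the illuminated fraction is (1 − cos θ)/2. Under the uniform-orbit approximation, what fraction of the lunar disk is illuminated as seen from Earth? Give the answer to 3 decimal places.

Half-versine of 61.4°: (1 − 0.479)/2 = 0.261.

0.261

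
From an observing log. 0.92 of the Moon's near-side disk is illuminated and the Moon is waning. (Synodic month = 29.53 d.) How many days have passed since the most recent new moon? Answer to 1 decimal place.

Invert f = (1 − cos θ)/2 to get cos θ = 1 − 2(0.92) = -0.840, hence θ₀ = arccos -0.840 = 147.1°.
A waning Moon lies in 180°–360°, so θ = 360° − 147.1° = 212.9°.
At 360°/29.53 d per day, 212.9° corresponds to 17.46 days.

17.5 days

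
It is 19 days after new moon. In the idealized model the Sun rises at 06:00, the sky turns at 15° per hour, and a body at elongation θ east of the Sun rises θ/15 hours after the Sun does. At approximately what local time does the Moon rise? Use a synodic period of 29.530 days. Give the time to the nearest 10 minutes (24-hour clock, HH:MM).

Elongation θ = 360° × 19/29.530 ≈ 231.6°.
Delay after the Sun = 231.6° / (15°/h) ≈ 15.44 h.
06:00 + 15.442 h ≈ 21:27 → 21:30 to the nearest ten minutes.

21:30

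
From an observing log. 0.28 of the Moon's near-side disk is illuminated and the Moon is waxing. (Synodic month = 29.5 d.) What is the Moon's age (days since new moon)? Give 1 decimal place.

5.2 days

Invert f = (1 − cos θ)/2 to get cos θ = 1 − 2(0.28) = 0.440, hence θ₀ = arccos 0.440 = 63.9°.
The Moon is waxing (0°–180°), so θ = 63.9° directly.
That fraction of the synodic month is 63.9/360 × 29.5 d ≈ 5.24 d.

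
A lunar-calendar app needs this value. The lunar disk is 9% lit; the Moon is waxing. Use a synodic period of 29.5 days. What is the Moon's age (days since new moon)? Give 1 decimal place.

2.9 days

Invert f = (1 − cos θ)/2 to get cos θ = 1 − 2(0.09) = 0.820, hence θ₀ = arccos 0.820 = 34.9°.
Before full moon the principal value applies: θ = 34.9°.
Age = 29.5 × 34.9°/360° ≈ 2.86 days.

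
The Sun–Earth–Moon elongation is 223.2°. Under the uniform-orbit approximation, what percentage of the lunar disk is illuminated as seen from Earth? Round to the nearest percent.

f = (1 − cos 223.2°)/2 = (1 − (-0.729))/2 ≈ 0.864, i.e. 86%.

86%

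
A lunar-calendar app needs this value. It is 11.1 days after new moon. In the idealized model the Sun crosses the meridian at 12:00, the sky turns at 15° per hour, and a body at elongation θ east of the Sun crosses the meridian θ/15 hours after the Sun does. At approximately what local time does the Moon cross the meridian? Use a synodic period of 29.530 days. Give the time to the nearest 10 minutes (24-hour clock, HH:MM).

Elongation θ = 360° × 11.1/29.530 ≈ 135.3°.
Delay after the Sun = 135.3° / (15°/h) ≈ 9.02 h.
12:00 + 9.021 h ≈ 21:01 → 21:00 to the nearest ten minutes.

21:00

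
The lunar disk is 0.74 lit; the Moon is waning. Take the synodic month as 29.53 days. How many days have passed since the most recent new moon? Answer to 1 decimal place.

19.8 days

Invert f = (1 − cos θ)/2 to get cos θ = 1 − 2(0.74) = -0.480, hence θ₀ = arccos -0.480 = 118.7°.
Since the Moon is past full (waning), take the reflex angle: θ = 360° − 118.7° = 241.3°.
At 360°/29.53 d per day, 241.3° corresponds to 19.79 days.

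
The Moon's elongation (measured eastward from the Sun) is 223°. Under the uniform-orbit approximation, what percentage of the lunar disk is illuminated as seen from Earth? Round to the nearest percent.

87%

cos 223° = (-0.731), so f = (1 − (-0.731))/2 = 0.866, i.e. 87%.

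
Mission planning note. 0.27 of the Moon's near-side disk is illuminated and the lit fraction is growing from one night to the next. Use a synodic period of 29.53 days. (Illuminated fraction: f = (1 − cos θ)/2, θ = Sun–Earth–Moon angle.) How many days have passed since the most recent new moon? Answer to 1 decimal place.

From f = (1 − cos θ)/2: cos θ = 1 − 2×0.27 = 0.460; arccos → 62.6°.
Waxing ⇒ before full, so θ = 62.6°.
Age = 29.53 × 62.6°/360° ≈ 5.14 days.

5.1 days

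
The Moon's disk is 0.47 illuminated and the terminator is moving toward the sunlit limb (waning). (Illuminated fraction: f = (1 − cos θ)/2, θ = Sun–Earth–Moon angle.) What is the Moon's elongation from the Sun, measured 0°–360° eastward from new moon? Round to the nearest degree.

273°

cos θ = 1 − 2f = 0.060, giving a principal value of 86.6°.
Waning ⇒ past full, so θ = 360° − 86.6° = 273.4°.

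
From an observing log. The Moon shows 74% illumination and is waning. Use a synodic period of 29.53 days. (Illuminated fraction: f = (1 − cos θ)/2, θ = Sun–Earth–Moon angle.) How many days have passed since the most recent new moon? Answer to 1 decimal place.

19.8 days

Invert f = (1 − cos θ)/2 to get cos θ = 1 − 2(0.74) = -0.480, hence θ₀ = arccos -0.480 = 118.7°.
A waning Moon lies in 180°–360°, so θ = 360° − 118.7° = 241.3°.
Age = 29.53 × 241.3°/360° ≈ 19.79 days.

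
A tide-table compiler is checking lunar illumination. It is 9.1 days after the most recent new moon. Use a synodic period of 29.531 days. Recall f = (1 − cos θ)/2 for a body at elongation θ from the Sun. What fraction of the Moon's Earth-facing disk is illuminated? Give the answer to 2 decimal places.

The Moon has covered 9.1/29.531 of its cycle, so θ ≈ 360° × 9.1/29.531 = 110.9°.
cos 110.9° = (-0.357), so f = (1 − (-0.357))/2 = 0.679.

0.68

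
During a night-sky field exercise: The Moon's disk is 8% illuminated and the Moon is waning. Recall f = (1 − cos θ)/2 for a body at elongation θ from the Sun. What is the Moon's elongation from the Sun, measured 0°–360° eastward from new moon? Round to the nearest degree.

From f = (1 − cos θ)/2: cos θ = 1 − 2×0.08 = 0.840; arccos → 32.9°.
A waning Moon lies in 180°–360°, so θ = 360° − 32.9° = 327.1°.

327°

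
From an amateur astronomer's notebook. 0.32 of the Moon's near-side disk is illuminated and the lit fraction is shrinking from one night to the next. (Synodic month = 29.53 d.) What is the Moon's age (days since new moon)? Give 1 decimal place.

From f = (1 − cos θ)/2: cos θ = 1 − 2×0.32 = 0.360; arccos → 68.9°.
Since the Moon is past full (waning), take the reflex angle: θ = 360° − 68.9° = 291.1°.
Age = 29.53 × 291.1°/360° ≈ 23.88 days.

23.9 days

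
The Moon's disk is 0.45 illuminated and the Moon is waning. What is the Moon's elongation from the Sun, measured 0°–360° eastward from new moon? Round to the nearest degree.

cos θ = 1 − 2f = 0.100, giving a principal value of 84.3°.
Since the Moon is past full (waning), take the reflex angle: θ = 360° − 84.3° = 275.7°.

276°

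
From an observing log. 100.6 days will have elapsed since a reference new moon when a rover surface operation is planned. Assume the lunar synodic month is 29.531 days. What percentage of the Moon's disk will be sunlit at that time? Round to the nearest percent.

92%

100.6/29.531 = 3.407 lunations, so 3 complete cycles and 12.01 d into the next.
The Moon has covered 12.01/29.531 of its cycle, so θ ≈ 360° × 12.01/29.531 = 146.4°.
With cos θ = (-0.833), the lit fraction is (1 − (-0.833))/2 ≈ 0.916, so 92%.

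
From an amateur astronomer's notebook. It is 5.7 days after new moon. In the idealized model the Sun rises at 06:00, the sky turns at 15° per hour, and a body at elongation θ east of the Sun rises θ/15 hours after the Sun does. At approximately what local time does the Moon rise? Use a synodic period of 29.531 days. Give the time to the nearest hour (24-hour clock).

11:00

The Moon has covered 5.7/29.531 of its cycle, so θ ≈ 360° × 5.7/29.531 = 69.5°.
At 15° of sky rotation per hour, 69.5° corresponds to a 4.63 h lag.
06:00 + 4.63 h ≈ 10:38 → 11:00 to the nearest hour.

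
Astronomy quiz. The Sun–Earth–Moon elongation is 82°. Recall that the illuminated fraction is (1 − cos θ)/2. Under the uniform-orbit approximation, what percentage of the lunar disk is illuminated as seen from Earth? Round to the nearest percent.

43%

f = (1 − cos 82°)/2 = (1 − 0.139)/2 ≈ 0.430, i.e. 43%.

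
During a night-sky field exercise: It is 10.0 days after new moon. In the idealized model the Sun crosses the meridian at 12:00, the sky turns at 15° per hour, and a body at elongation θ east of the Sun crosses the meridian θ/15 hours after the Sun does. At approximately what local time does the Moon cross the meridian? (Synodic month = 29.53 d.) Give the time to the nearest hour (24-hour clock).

20:00

Phase angle: θ = 360°·(10.0 d)/(29.53 d) = 121.9°.
The Moon trails the Sun by θ/15 = 121.9/15 ≈ 8.13 hours.
12:00 + 8.13 h ≈ 20:08 → 20:00 to the nearest hour.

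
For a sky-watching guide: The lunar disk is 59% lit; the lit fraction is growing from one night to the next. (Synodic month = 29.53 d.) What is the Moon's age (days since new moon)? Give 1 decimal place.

8.2 days

From f = (1 − cos θ)/2: cos θ = 1 − 2×0.59 = -0.180; arccos → 100.4°.
Waxing ⇒ before full, so θ = 100.4°.
At 360°/29.53 d per day, 100.4° corresponds to 8.23 days.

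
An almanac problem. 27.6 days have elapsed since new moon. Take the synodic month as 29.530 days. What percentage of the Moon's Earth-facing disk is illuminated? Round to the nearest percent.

Phase angle: θ = 360°·(27.6 d)/(29.530 d) = 336.5°.
Illuminated fraction = (1 − cos 336.5°)/2 = (1 − 0.917)/2 ≈ 0.042, so 4%.

4%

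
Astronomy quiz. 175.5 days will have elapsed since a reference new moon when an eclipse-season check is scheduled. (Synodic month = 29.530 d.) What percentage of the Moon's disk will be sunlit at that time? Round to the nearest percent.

Reduce mod P: 175.5 − 5×29.530 = 27.85 d into the current lunation.
Elongation θ = 360° × 27.85/29.530 ≈ 339.5°.
With cos θ = 0.937, the lit fraction is (1 − 0.937)/2 ≈ 0.032, so 3%.

3%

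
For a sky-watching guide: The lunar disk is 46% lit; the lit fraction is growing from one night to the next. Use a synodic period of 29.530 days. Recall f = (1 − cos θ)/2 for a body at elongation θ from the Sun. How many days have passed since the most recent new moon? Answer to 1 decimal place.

Invert f = (1 − cos θ)/2 to get cos θ = 1 − 2(0.46) = 0.080, hence θ₀ = arccos 0.080 = 85.4°.
Before full moon the principal value applies: θ = 85.4°.
At 360°/29.530 d per day, 85.4° corresponds to 7.01 days.

7.0 days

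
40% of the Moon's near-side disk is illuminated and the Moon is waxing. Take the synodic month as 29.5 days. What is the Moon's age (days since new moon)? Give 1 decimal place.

6.4 days

cos θ = 1 − 2f = 0.200, giving a principal value of 78.5°.
Waxing ⇒ before full, so θ = 78.5°.
At 360°/29.5 d per day, 78.5° corresponds to 6.43 days.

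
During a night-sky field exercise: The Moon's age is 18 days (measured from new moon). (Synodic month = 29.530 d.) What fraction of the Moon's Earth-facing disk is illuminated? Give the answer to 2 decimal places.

0.89

The Moon has covered 18/29.530 of its cycle, so θ ≈ 360° × 18/29.530 = 219.4°.
cos 219.4° = (-0.772), so f = (1 − (-0.772))/2 = 0.886.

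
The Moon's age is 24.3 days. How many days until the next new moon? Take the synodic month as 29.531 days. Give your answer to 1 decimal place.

5.2 days

One full lunation from the last new moon is 29.531 d; remaining = 29.531 − 24.3 = 5.231 d.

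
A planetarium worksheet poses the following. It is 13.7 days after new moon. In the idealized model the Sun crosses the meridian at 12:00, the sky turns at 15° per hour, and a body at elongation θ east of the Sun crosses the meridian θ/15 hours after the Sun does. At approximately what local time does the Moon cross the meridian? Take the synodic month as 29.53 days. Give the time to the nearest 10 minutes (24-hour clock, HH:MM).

Elongation θ = 360° × 13.7/29.53 ≈ 167.0°.
Delay after the Sun = 167.0° / (15°/h) ≈ 11.13 h.
12:00 + 11.134 h ≈ 23:08 → 23:10 to the nearest ten minutes.

23:10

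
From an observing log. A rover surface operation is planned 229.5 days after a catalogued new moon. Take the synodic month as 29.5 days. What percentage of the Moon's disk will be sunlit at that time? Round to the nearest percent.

41%

Reduce mod P: 229.5 − 7×29.5 = 23.00 d into the current lunation.
The Moon has covered 23.00/29.5 of its cycle, so θ ≈ 360° × 23.00/29.5 = 280.7°.
cos 280.7° = 0.185, so f = (1 − 0.185)/2 = 0.407, so 41%.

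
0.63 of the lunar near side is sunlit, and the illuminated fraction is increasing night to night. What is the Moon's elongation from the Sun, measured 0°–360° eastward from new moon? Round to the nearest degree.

105°

From f = (1 − cos θ)/2: cos θ = 1 − 2×0.63 = -0.260; arccos → 105.1°.
Before full moon the principal value applies: θ = 105.1°.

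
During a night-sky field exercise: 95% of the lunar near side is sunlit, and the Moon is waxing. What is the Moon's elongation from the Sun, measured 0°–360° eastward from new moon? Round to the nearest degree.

From f = (1 − cos θ)/2: cos θ = 1 − 2×0.95 = -0.900; arccos → 154.2°.
The Moon is waxing (0°–180°), so θ = 154.2° directly.

154°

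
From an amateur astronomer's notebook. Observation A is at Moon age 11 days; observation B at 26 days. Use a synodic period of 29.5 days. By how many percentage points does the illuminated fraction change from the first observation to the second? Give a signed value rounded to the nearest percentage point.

First observation: θ = 360°·11/29.5 = 134.2°, so f = 0.849.
Second observation: θ = 317.3°, f = 0.133.
Δf = 0.133 − 0.849 = -0.716, i.e. -72 pp.

-72 pp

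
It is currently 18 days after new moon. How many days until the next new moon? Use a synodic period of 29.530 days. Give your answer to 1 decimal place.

The next new moon completes the synodic month: 29.530 − 18 = 11.530 days.

11.5 days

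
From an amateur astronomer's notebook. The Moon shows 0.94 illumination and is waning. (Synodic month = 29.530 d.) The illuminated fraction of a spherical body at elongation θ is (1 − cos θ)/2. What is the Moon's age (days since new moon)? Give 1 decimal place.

17.1 days

From f = (1 − cos θ)/2: cos θ = 1 − 2×0.94 = -0.880; arccos → 151.6°.
Since the Moon is past full (waning), take the reflex angle: θ = 360° − 151.6° = 208.4°.
Age = 29.530 × 208.4°/360° ≈ 17.09 days.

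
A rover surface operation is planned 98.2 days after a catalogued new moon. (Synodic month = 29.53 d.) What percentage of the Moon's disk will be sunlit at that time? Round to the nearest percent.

Reduce mod P: 98.2 − 3×29.53 = 9.61 d into the current lunation.
The Moon has covered 9.61/29.53 of its cycle, so θ ≈ 360° × 9.61/29.53 = 117.2°.
Illuminated fraction = (1 − cos 117.2°)/2 = (1 − (-0.456))/2 ≈ 0.728, so 73%.

73%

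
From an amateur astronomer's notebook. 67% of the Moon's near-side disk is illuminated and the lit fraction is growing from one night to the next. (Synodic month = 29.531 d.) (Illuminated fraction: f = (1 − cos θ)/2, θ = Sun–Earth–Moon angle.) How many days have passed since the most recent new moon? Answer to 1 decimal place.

cos θ = 1 − 2f = -0.340, giving a principal value of 109.9°.
Before full moon the principal value applies: θ = 109.9°.
That fraction of the synodic month is 109.9/360 × 29.531 d ≈ 9.01 d.

9.0 days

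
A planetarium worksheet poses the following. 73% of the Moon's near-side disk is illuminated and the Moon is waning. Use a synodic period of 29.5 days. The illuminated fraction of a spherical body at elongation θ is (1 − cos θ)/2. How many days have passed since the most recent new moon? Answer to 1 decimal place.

19.9 days

From f = (1 − cos θ)/2: cos θ = 1 − 2×0.73 = -0.460; arccos → 117.4°.
A waning Moon lies in 180°–360°, so θ = 360° − 117.4° = 242.6°.
At 360°/29.5 d per day, 242.6° corresponds to 19.88 days.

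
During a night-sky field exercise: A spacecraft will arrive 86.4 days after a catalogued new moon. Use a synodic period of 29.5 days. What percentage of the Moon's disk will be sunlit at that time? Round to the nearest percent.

86.4/29.5 = 2.929 lunations, so 2 complete cycles and 27.40 d into the next.
Elongation θ = 360° × 27.40/29.5 ≈ 334.4°.
With cos θ = 0.902, the lit fraction is (1 − 0.902)/2 ≈ 0.049, so 5%.

5%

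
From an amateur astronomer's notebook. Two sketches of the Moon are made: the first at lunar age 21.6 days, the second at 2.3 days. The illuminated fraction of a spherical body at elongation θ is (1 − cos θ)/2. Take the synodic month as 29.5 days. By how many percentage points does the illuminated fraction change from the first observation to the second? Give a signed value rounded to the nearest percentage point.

First observation: θ = 360°·21.6/29.5 = 263.6°, so f = 0.556.
Second observation: θ = 28.1°, f = 0.059.
Δf = 0.059 − 0.556 = -0.497, i.e. -50 pp.

-50 pp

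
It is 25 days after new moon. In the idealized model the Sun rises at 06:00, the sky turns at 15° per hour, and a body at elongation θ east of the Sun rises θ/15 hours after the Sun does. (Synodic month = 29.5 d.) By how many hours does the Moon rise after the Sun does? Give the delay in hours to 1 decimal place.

Phase angle: θ = 360°·(25 d)/(29.5 d) = 305.1°.
At 15° of sky rotation per hour, 305.1° corresponds to a 20.34 h lag.
So the Moon rises 20.34 h after the Sun.

20.3 h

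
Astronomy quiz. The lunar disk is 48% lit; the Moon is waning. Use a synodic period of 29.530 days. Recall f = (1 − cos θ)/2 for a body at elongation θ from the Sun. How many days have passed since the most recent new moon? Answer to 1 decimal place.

22.3 days

Invert f = (1 − cos θ)/2 to get cos θ = 1 − 2(0.48) = 0.040, hence θ₀ = arccos 0.040 = 87.7°.
A waning Moon lies in 180°–360°, so θ = 360° − 87.7° = 272.3°.
At 360°/29.530 d per day, 272.3° corresponds to 22.34 days.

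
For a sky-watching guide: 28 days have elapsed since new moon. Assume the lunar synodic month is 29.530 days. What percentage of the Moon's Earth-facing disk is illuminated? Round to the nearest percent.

Elongation θ = 360° × 28/29.530 ≈ 341.3°.
With cos θ = 0.947, the lit fraction is (1 − 0.947)/2 ≈ 0.026, so 3%.

3%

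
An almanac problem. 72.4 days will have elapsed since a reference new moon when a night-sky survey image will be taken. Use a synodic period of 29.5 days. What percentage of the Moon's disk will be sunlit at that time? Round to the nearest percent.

98%

72.4 d spans 2 complete synodic months (2 × 29.5 = 59.00 d) plus 13.40 d.
The Moon has covered 13.40/29.5 of its cycle, so θ ≈ 360° × 13.40/29.5 = 163.5°.
With cos θ = (-0.959), the lit fraction is (1 − (-0.959))/2 ≈ 0.979, so 98%.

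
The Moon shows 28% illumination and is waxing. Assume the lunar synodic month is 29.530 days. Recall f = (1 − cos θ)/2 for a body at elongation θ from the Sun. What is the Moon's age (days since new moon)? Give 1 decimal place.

5.2 days

cos θ = 1 − 2f = 0.440, giving a principal value of 63.9°.
The Moon is waxing (0°–180°), so θ = 63.9° directly.
That fraction of the synodic month is 63.9/360 × 29.530 d ≈ 5.24 d.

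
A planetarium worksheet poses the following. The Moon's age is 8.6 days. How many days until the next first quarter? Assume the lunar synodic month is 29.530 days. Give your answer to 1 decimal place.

First quarter is 0.25 of the way through the cycle: age 0.25 × 29.530 = 7.383 d.
This lunation's first quarter (7.383 d) has passed, so add one period: 36.913 − 8.6 = 28.313 days.

28.3 days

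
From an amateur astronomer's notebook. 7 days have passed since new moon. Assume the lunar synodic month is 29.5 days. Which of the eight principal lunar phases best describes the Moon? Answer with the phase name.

first quarter

At 7/29.5 of the cycle, θ ≈ 85° — the first quarter range.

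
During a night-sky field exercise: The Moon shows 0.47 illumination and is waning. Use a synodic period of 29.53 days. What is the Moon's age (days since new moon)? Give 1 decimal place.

22.4 days

cos θ = 1 − 2f = 0.060, giving a principal value of 86.6°.
A waning Moon lies in 180°–360°, so θ = 360° − 86.6° = 273.4°.
Age = 29.53 × 273.4°/360° ≈ 22.43 days.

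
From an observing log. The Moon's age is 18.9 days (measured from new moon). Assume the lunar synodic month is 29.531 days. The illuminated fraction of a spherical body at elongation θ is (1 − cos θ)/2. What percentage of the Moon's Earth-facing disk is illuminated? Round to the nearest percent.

82%

Phase angle: θ = 360°·(18.9 d)/(29.531 d) = 230.4°.
With cos θ = (-0.637), the lit fraction is (1 − (-0.637))/2 ≈ 0.819, so 82%.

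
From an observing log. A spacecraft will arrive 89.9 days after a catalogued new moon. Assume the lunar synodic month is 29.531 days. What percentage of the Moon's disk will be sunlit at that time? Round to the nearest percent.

89.9 d spans 3 complete synodic months (3 × 29.531 = 88.59 d) plus 1.31 d.
The Moon has covered 1.31/29.531 of its cycle, so θ ≈ 360° × 1.31/29.531 = 15.9°.
Illuminated fraction = (1 − cos 15.9°)/2 = (1 − 0.962)/2 ≈ 0.019, so 2%.

2%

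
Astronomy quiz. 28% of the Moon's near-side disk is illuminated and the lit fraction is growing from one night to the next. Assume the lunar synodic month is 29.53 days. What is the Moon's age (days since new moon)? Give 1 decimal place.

Invert f = (1 − cos θ)/2 to get cos θ = 1 − 2(0.28) = 0.440, hence θ₀ = arccos 0.440 = 63.9°.
The Moon is waxing (0°–180°), so θ = 63.9° directly.
That fraction of the synodic month is 63.9/360 × 29.53 d ≈ 5.24 d.

5.2 days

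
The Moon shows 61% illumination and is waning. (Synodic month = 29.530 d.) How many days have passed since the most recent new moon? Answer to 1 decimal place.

21.1 days

From f = (1 − cos θ)/2: cos θ = 1 − 2×0.61 = -0.220; arccos → 102.7°.
Since the Moon is past full (waning), take the reflex angle: θ = 360° − 102.7° = 257.3°.
At 360°/29.530 d per day, 257.3° corresponds to 21.11 days.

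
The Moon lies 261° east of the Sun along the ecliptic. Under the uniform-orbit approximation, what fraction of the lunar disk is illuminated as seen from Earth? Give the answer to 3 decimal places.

cos 261° = (-0.156), so f = (1 − (-0.156))/2 = 0.578.

0.578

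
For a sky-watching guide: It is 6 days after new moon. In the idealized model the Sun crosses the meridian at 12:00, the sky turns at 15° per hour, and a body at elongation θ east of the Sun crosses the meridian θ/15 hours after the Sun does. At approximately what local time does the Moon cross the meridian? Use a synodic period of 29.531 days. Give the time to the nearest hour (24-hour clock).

17:00

Phase angle: θ = 360°·(6 d)/(29.531 d) = 73.1°.
The Moon trails the Sun by θ/15 = 73.1/15 ≈ 4.88 hours.
12:00 + 4.88 h ≈ 16:53 → 17:00 to the nearest hour.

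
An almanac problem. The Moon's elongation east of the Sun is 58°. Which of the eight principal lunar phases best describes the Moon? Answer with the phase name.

The waxing crescent sector spans roughly 22°–68°; 58° falls inside it.

waxing crescent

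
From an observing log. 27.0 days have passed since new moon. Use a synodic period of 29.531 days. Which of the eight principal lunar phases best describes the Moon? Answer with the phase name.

At 27.0/29.531 of the cycle, θ ≈ 329° — the waning crescent range.

waning crescent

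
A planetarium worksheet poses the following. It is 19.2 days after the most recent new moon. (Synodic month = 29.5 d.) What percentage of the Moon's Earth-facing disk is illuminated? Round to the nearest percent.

Phase angle: θ = 360°·(19.2 d)/(29.5 d) = 234.3°.
With cos θ = (-0.583), the lit fraction is (1 − (-0.583))/2 ≈ 0.792, so 79%.

79%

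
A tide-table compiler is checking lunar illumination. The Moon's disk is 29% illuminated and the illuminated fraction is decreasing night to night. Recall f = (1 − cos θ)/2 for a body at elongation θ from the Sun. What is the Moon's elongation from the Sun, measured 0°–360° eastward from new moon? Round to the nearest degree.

295°

cos θ = 1 − 2f = 0.420, giving a principal value of 65.2°.
A waning Moon lies in 180°–360°, so θ = 360° − 65.2° = 294.8°.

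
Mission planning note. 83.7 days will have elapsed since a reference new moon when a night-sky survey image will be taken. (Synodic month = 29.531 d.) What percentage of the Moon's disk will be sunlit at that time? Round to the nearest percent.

25%

83.7 d spans 2 complete synodic months (2 × 29.531 = 59.06 d) plus 24.64 d.
Phase angle: θ = 360°·(24.64 d)/(29.531 d) = 300.4°.
Illuminated fraction = (1 − cos 300.4°)/2 = (1 − 0.505)/2 ≈ 0.247, so 25%.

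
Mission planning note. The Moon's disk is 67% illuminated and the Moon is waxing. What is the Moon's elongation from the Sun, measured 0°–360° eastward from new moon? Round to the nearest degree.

Invert f = (1 − cos θ)/2 to get cos θ = 1 − 2(0.67) = -0.340, hence θ₀ = arccos -0.340 = 109.9°.
Before full moon the principal value applies: θ = 109.9°.

110°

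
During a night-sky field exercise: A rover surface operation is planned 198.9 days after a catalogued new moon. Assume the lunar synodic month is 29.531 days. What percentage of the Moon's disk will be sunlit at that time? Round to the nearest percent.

55%

198.9 d spans 6 complete synodic months (6 × 29.531 = 177.19 d) plus 21.71 d.
The Moon has covered 21.71/29.531 of its cycle, so θ ≈ 360° × 21.71/29.531 = 264.7°.
Illuminated fraction = (1 − cos 264.7°)/2 = (1 − (-0.092))/2 ≈ 0.546, so 55%.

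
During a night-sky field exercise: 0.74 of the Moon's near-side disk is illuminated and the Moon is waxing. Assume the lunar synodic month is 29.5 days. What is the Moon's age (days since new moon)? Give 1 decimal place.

9.7 days

cos θ = 1 − 2f = -0.480, giving a principal value of 118.7°.
The Moon is waxing (0°–180°), so θ = 118.7° directly.
Age = 29.5 × 118.7°/360° ≈ 9.73 days.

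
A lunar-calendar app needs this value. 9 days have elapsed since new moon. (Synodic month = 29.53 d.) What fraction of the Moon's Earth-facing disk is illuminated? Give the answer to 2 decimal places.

0.67

Phase angle: θ = 360°·(9 d)/(29.53 d) = 109.7°.
Illuminated fraction = (1 − cos 109.7°)/2 = (1 − (-0.337))/2 ≈ 0.669.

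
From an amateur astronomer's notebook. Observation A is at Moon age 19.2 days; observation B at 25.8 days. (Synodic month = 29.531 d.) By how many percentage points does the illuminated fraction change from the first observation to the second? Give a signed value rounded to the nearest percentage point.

-64 percentage points

θ₁ = 360° × 19.2/29.531 = 234.1°, f₁ = (1 − cos θ₁)/2 = 0.793.
θ₂ = 360° × 25.8/29.531 = 314.5°, f₂ = (1 − cos θ₂)/2 = 0.149.
Change = f₂ − f₁ = -0.644 → -64 percentage points.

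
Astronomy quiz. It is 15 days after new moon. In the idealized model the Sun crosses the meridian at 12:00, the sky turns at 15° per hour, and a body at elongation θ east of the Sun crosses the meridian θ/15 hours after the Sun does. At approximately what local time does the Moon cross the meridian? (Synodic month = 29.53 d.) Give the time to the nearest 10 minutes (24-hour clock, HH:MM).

The Moon has covered 15/29.53 of its cycle, so θ ≈ 360° × 15/29.53 = 182.9°.
At 15° of sky rotation per hour, 182.9° corresponds to a 12.19 h lag.
12:00 + 12.191 h ≈ 00:11 → 00:10 to the nearest ten minutes.

00:10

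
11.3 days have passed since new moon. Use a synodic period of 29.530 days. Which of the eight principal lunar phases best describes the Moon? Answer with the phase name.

At 11.3/29.530 of the cycle, θ ≈ 138° — the waxing gibbous range.

waxing gibbous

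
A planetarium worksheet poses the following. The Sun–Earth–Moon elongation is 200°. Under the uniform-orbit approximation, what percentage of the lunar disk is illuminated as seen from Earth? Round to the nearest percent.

97%

cos 200° = (-0.940), so f = (1 − (-0.940))/2 = 0.970, i.e. 97%.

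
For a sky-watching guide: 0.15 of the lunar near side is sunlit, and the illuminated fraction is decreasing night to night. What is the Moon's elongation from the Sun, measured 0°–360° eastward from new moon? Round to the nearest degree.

314°

Invert f = (1 − cos θ)/2 to get cos θ = 1 − 2(0.15) = 0.700, hence θ₀ = arccos 0.700 = 45.6°.
Since the Moon is past full (waning), take the reflex angle: θ = 360° − 45.6° = 314.4°.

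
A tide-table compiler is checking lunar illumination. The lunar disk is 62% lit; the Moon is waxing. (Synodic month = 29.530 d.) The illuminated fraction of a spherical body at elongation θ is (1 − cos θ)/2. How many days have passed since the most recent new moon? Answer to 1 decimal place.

cos θ = 1 − 2f = -0.240, giving a principal value of 103.9°.
Waxing ⇒ before full, so θ = 103.9°.
At 360°/29.530 d per day, 103.9° corresponds to 8.52 days.

8.5 days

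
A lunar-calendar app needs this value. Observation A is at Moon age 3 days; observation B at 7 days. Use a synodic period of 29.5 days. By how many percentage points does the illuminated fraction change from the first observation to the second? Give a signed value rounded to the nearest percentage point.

+36 percentage points

θ₁ = 360° × 3/29.5 = 36.6°, f₁ = (1 − cos θ₁)/2 = 0.099.
θ₂ = 360° × 7/29.5 = 85.4°, f₂ = (1 − cos θ₂)/2 = 0.460.
Change = f₂ − f₁ = +0.361 → +36 percentage points.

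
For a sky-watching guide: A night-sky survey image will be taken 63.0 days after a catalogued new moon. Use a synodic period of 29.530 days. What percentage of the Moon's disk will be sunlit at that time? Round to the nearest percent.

17%

Reduce mod P: 63.0 − 2×29.530 = 3.94 d into the current lunation.
Phase angle: θ = 360°·(3.94 d)/(29.530 d) = 48.0°.
Illuminated fraction = (1 − cos 48.0°)/2 = (1 − 0.669)/2 ≈ 0.166, so 17%.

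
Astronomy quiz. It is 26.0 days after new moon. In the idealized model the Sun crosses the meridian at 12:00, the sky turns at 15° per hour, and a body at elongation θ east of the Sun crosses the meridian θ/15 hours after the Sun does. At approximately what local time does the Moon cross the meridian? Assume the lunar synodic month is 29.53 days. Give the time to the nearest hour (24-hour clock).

09:00

Phase angle: θ = 360°·(26.0 d)/(29.53 d) = 317.0°.
Delay after the Sun = 317.0° / (15°/h) ≈ 21.13 h.
12:00 + 21.13 h ≈ 09:08 → 09:00 to the nearest hour.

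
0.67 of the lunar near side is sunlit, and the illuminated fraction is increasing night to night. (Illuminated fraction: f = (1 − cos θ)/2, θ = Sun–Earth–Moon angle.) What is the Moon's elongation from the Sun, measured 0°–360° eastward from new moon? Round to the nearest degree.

cos θ = 1 − 2f = -0.340, giving a principal value of 109.9°.
Waxing ⇒ before full, so θ = 109.9°.

110°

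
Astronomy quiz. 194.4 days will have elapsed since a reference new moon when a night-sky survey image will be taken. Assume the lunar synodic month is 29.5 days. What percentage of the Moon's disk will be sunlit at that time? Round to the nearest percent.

194.4 d spans 6 complete synodic months (6 × 29.5 = 177.00 d) plus 17.40 d.
The Moon has covered 17.40/29.5 of its cycle, so θ ≈ 360° × 17.40/29.5 = 212.3°.
Illuminated fraction = (1 − cos 212.3°)/2 = (1 − (-0.845))/2 ≈ 0.922, so 92%.

92%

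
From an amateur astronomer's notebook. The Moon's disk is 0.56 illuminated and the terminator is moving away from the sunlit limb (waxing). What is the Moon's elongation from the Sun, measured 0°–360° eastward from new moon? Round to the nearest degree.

Invert f = (1 − cos θ)/2 to get cos θ = 1 − 2(0.56) = -0.120, hence θ₀ = arccos -0.120 = 96.9°.
Before full moon the principal value applies: θ = 96.9°.

97°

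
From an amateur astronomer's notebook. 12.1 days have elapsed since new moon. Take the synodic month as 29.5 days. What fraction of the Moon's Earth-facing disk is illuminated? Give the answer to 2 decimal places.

Elongation θ = 360° × 12.1/29.5 ≈ 147.7°.
With cos θ = (-0.845), the lit fraction is (1 − (-0.845))/2 ≈ 0.922.

0.92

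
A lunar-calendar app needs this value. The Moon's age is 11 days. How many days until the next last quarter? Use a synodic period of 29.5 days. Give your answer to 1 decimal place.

Last quarter occurs at elongation 270°, i.e. at age 29.5 × 270/360 = 22.125 d.
So 11.125 days remain (22.125 − 11).

11.1 days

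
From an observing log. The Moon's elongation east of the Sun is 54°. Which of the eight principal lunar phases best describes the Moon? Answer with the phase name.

waxing crescent

The waxing crescent sector spans roughly 22°–68°; 54° falls inside it.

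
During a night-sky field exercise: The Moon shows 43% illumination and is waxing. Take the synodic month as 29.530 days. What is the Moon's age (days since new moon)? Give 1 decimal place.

6.7 days

cos θ = 1 − 2f = 0.140, giving a principal value of 82.0°.
Waxing ⇒ before full, so θ = 82.0°.
At 360°/29.530 d per day, 82.0° corresponds to 6.72 days.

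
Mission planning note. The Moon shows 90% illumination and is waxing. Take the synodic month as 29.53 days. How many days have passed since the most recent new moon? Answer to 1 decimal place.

11.7 days

Invert f = (1 − cos θ)/2 to get cos θ = 1 − 2(0.90) = -0.800, hence θ₀ = arccos -0.800 = 143.1°.
The Moon is waxing (0°–180°), so θ = 143.1° directly.
At 360°/29.53 d per day, 143.1° corresponds to 11.74 days.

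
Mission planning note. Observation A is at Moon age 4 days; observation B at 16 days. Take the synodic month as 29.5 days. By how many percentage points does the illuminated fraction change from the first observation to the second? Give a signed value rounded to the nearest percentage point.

θ₁ = 360° × 4/29.5 = 48.8°, f₁ = (1 − cos θ₁)/2 = 0.171.
θ₂ = 360° × 16/29.5 = 195.3°, f₂ = (1 − cos θ₂)/2 = 0.982.
Change = f₂ − f₁ = +0.812 → +81 percentage points.

+81 pp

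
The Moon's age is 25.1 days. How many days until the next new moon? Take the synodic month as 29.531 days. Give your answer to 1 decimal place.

One full lunation from the last new moon is 29.531 d; remaining = 29.531 − 25.1 = 4.431 d.

4.4 days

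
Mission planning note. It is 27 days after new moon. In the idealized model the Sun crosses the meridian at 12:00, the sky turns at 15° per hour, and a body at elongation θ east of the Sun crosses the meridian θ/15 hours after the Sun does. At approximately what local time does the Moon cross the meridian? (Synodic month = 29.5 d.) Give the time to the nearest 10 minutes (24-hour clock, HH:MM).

10:00

Phase angle: θ = 360°·(27 d)/(29.5 d) = 329.5°.
The Moon trails the Sun by θ/15 = 329.5/15 ≈ 21.97 hours.
12:00 + 21.966 h ≈ 09:58 → 10:00 to the nearest ten minutes.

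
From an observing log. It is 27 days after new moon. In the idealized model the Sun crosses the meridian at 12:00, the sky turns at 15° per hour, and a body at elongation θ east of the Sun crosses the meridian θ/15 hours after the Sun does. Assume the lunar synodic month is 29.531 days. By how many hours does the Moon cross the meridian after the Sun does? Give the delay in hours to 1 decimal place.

21.9 h

The Moon has covered 27/29.531 of its cycle, so θ ≈ 360° × 27/29.531 = 329.1°.
The Moon trails the Sun by θ/15 = 329.1/15 ≈ 21.94 hours.
So the Moon crosses the meridian 21.94 h after the Sun.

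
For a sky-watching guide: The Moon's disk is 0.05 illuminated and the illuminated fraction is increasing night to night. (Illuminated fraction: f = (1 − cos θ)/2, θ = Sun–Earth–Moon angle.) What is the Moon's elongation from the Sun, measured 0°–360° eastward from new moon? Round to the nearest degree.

Invert f = (1 − cos θ)/2 to get cos θ = 1 − 2(0.05) = 0.900, hence θ₀ = arccos 0.900 = 25.8°.
The Moon is waxing (0°–180°), so θ = 25.8° directly.

26°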